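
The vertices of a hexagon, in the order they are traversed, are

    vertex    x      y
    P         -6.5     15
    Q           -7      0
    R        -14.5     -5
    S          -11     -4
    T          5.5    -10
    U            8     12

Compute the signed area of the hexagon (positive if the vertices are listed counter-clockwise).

Apply the shoelace formula: 2A = Σ (x_i·y_{i+1} − x_{i+1}·y_i), indices taken mod 6.
Cross-terms: 105, 35, 3, 132, 146, 198  ⇒  Σ = 619
Signed area = Σ/2 = 309.5 (positive ⇒ counter-clockwise traversal).

309.5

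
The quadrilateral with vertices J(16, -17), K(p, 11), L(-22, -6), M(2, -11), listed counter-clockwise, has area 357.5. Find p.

Write out the shoelace sum; only the two edges meeting at K involve p:
2·Area = [(16·11 − p·(-17)) + (p·(-6) − (-22)·11)] + 396
       = 11·p + 814 = 715
⇒ p = -9.

-9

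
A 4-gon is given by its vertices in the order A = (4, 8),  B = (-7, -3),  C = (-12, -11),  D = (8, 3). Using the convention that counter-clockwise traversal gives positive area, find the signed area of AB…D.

94.5

Apply the shoelace formula: 2A = Σ (x_i·y_{i+1} − x_{i+1}·y_i), indices taken mod 4.
Σ = (44) + (41) + (52) + (52) = 189
Signed area = Σ/2 = 94.5 (positive ⇒ counter-clockwise traversal).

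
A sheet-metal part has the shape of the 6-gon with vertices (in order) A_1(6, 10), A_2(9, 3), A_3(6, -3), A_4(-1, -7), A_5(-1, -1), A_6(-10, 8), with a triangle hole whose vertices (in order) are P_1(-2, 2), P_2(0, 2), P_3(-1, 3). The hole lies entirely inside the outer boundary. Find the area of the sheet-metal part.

166

Outer boundary:
A_1→A_2: (6)(3) − (9)(10) = -72
A_2→A_3: (9)(-3) − (6)(3) = -45
A_3→A_4: (6)(-7) − (-1)(-3) = -45
A_4→A_5: (-1)(-1) − (-1)(-7) = -6
A_5→A_6: (-1)(8) − (-10)(-1) = -18
A_6→A_1: (-10)(10) − (6)(8) = -148
Σ = -334
Area = |Σ|/2 = 167.
Hole:
Apply Gauss's area formula: 2A = Σ (x_i·y_{i+1} − x_{i+1}·y_i), indices taken mod 3.
Cross-terms: -4, 2, 4  ⇒  Σ = 2
Area = |Σ|/2 = 1.
Net area = 167 − 1 = 166.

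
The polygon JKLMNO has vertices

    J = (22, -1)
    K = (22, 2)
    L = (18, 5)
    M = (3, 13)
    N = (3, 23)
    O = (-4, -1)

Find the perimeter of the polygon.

|JK| = √((0)² + (3)²) = √9 = 3
|KL| = √((-4)² + (3)²) = √25 = 5
|LM| = √((-15)² + (8)²) = √289 = 17
|MN| = √((0)² + (10)²) = √100 = 10
|NO| = √((-7)² + (-24)²) = √625 = 25
|OJ| = √((26)² + (0)²) = √676 = 26
Perimeter = 3 + 5 + 17 + 10 + 25 + 26 = 86.

86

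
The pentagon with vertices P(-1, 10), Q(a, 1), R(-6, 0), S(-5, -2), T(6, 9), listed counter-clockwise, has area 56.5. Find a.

-6

The doubled signed area Σ (x_i y_{i+1} − x_{i+1} y_i) is linear in a.
With a=0 it equals 53; the coefficient of a is -10 (from the two edges through Q).
So -10·a + 53 = 2·56.5 = 113 ⇒ a = -6.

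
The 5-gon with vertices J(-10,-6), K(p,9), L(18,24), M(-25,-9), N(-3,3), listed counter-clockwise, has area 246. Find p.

Write out the shoelace sum; only the two edges meeting at K involve p:
2·Area = [((-10)·9 − p·(-6)) + (p·24 − 18·9)] + 384
       = 30·p + 132 = 492
⇒ p = 12.

12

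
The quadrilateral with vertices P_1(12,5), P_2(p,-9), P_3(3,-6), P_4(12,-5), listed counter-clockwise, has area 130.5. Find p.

The doubled signed area Σ (x_i y_{i+1} − x_{i+1} y_i) is linear in p.
With p=0 it equals 96; the coefficient of p is -11 (from the two edges through P_2).
So -11·p + 96 = 2·130.5 = 261 ⇒ p = -15.

-15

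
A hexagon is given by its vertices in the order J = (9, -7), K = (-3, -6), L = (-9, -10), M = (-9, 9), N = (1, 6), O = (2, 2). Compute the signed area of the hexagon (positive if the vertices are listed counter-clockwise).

-187.5

J→K: (9)(-6) − (-3)(-7) = -75
K→L: (-3)(-10) − (-9)(-6) = -24
L→M: (-9)(9) − (-9)(-10) = -171
M→N: (-9)(6) − (1)(9) = -63
N→O: (1)(2) − (2)(6) = -10
O→J: (2)(-7) − (9)(2) = -32
Σ = -375
Signed area = Σ/2 = -187.5 (negative ⇒ clockwise traversal).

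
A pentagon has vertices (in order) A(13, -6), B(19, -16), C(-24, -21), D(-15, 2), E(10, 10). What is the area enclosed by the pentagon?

Apply Gauss's area formula: 2A = Σ (x_i·y_{i+1} − x_{i+1}·y_i), indices taken mod 5.
A→B: (13)(-16) − (19)(-6) = -94
B→C: (19)(-21) − (-24)(-16) = -783
C→D: (-24)(2) − (-15)(-21) = -363
D→E: (-15)(10) − (10)(2) = -170
E→A: (10)(-6) − (13)(10) = -190
Σ = -1600
Area = |Σ|/2 = 800.

800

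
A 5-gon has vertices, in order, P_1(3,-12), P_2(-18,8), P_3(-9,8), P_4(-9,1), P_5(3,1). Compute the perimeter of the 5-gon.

70

|P_1P_2| = √((-21)² + (20)²) = √841 = 29
|P_2P_3| = √((9)² + (0)²) = √81 = 9
|P_3P_4| = √((0)² + (-7)²) = √49 = 7
|P_4P_5| = √((12)² + (0)²) = √144 = 12
|P_5P_1| = √((0)² + (-13)²) = √169 = 13
Perimeter = 29 + 9 + 7 + 12 + 13 = 70.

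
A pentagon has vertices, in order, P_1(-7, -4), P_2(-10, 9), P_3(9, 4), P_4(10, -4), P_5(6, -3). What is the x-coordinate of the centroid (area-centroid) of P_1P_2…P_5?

-29/81

Apply the shoelace (surveyor's) formula. First the cross-terms c_i = x_i·y_{i+1} − x_{i+1}·y_i:
  -103, -121, -76, -6, -45  ⇒  2A = -351, A = -175.5.
Then Σ (x_i + x_{i+1})·c_i = 377, so x̄ = 377 / (6·(-175.5)) = -29/81.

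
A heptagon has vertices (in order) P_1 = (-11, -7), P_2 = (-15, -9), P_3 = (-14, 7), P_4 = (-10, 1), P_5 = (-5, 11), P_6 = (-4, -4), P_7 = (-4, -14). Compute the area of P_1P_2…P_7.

Apply Gauss's area formula: 2A = Σ (x_i·y_{i+1} − x_{i+1}·y_i), indices taken mod 7.
Σ = (-6) + (-231) + (56) + (-105) + (64) + (40) + (-126) = -308
Area = |Σ|/2 = 154.

154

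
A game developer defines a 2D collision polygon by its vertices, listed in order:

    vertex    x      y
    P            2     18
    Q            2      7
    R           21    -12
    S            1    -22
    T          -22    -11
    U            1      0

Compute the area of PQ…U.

554.5

Σ = (-22) + (-171) + (-450) + (-495) + (11) + (18) = -1109
Area = |Σ|/2 = 554.5.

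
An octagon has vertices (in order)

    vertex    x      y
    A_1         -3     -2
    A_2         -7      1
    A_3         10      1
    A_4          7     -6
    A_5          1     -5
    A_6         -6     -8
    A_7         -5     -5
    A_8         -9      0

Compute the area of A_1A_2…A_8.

Apply Gauss's area formula: 2A = Σ (x_i·y_{i+1} − x_{i+1}·y_i), indices taken mod 8.
Σ = (-17) + (-17) + (-67) + (-29) + (-38) + (-10) + (-45) + (18) = -205
Area = |Σ|/2 = 102.5.

102.5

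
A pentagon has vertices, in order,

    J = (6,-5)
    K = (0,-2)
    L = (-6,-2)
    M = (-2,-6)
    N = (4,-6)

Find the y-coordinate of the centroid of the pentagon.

Apply the shoelace (surveyor's) formula. First the cross-terms c_i = x_i·y_{i+1} − x_{i+1}·y_i:
  -12, -12, 32, 36, 16  ⇒  2A = 60, A = 30.
Then Σ (y_i + y_{i+1})·c_i = -732, so ȳ = -732 / (6·30) = -61/15.

-61/15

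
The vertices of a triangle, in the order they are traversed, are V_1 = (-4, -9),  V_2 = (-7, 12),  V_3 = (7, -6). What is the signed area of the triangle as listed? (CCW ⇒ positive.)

V_1→V_2: (-4)(12) − (-7)(-9) = -111
V_2→V_3: (-7)(-6) − (7)(12) = -42
V_3→V_1: (7)(-9) − (-4)(-6) = -87
Σ = -240
Signed area = Σ/2 = -120 (negative ⇒ clockwise traversal).

-120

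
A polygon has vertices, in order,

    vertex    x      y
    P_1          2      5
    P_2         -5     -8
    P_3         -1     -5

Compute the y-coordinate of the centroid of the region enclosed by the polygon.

Apply the shoelace formula. First the cross-terms c_i = x_i·y_{i+1} − x_{i+1}·y_i:
  9, 17, 5  ⇒  2A = 31, A = 15.5.
Then Σ (y_i + y_{i+1})·c_i = -248, so ȳ = -248 / (6·15.5) = -8/3.

-8/3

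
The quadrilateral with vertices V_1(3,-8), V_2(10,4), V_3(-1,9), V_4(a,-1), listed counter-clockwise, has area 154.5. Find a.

-7

The doubled signed area Σ (x_i y_{i+1} − x_{i+1} y_i) is linear in a.
With a=0 it equals 190; the coefficient of a is -17 (from the two edges through V_4).
So -17·a + 190 = 2·154.5 = 309 ⇒ a = -7.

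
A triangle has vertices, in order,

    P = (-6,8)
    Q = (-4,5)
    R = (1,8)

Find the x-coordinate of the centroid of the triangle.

Apply the shoelace formula. First the cross-terms c_i = x_i·y_{i+1} − x_{i+1}·y_i:
  2, -37, 56  ⇒  2A = 21, A = 10.5.
Then Σ (x_i + x_{i+1})·c_i = -189, so x̄ = -189 / (6·10.5) = -3.

-3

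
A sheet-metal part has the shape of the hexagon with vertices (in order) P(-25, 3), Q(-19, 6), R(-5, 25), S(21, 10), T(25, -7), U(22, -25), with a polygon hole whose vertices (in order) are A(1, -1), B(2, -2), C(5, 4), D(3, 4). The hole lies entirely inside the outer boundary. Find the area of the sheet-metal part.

1260.5

Outer boundary:
Cross-terms: -93, -445, -575, -397, -471, -559  ⇒  Σ = -2540
Area = |Σ|/2 = 1270.
Hole:
Σ = (0) + (18) + (8) + (-7) = 19
Area = |Σ|/2 = 9.5.
Net area = 1270 − 9.5 = 1260.5.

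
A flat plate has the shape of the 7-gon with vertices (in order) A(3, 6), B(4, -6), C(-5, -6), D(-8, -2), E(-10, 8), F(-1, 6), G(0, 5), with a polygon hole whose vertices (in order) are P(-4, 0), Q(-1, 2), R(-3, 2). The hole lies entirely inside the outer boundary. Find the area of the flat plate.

143

Outer boundary:
Σ = (-42) + (-54) + (-38) + (-84) + (-52) + (-5) + (-15) = -290
Area = |Σ|/2 = 145.
Hole:
Apply the shoelace (surveyor's) formula: 2A = Σ (x_i·y_{i+1} − x_{i+1}·y_i), indices taken mod 3.
Cross-terms: -8, 4, 8  ⇒  Σ = 4
Area = |Σ|/2 = 2.
Net area = 145 − 2 = 143.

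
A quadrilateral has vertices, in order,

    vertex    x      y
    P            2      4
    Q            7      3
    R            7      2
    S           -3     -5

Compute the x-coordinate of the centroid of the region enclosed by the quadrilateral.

Apply the shoelace (surveyor's) formula. First the cross-terms c_i = x_i·y_{i+1} − x_{i+1}·y_i:
  -22, -7, -29, -2  ⇒  2A = -60, A = -30.
Then Σ (x_i + x_{i+1})·c_i = -410, so x̄ = -410 / (6·(-30)) = 41/18.

41/18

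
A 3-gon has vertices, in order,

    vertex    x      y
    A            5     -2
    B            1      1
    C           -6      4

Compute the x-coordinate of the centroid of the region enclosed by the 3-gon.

0

Apply the shoelace (surveyor's) formula. First the cross-terms c_i = x_i·y_{i+1} − x_{i+1}·y_i:
  7, 10, -8  ⇒  2A = 9, A = 4.5.
Then Σ (x_i + x_{i+1})·c_i = 0, so x̄ = 0 / (6·4.5) = 0.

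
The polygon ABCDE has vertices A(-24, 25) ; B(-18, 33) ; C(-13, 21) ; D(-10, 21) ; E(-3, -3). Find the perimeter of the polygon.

|AB| = √((6)² + (8)²) = √100 = 10
|BC| = √((5)² + (-12)²) = √169 = 13
|CD| = √((3)² + (0)²) = √9 = 3
|DE| = √((7)² + (-24)²) = √625 = 25
|EA| = √((-21)² + (28)²) = √1225 = 35
Perimeter = 10 + 13 + 3 + 25 + 35 = 86.

86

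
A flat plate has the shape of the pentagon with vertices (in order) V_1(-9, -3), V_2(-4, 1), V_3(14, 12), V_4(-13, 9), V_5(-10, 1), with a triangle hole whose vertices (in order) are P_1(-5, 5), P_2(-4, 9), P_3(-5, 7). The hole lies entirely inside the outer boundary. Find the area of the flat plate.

Outer boundary:
Σ = (-21) + (-62) + (282) + (77) + (39) = 315
Area = |Σ|/2 = 157.5.
Hole:
Apply the shoelace (surveyor's) formula: 2A = Σ (x_i·y_{i+1} − x_{i+1}·y_i), indices taken mod 3.
Σ = (-25) + (17) + (10) = 2
Area = |Σ|/2 = 1.
Net area = 157.5 − 1 = 156.5.

156.5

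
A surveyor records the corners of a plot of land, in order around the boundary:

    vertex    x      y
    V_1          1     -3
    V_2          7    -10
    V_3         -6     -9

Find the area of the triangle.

V_1→V_2: (1)(-10) − (7)(-3) = 11
V_2→V_3: (7)(-9) − (-6)(-10) = -123
V_3→V_1: (-6)(-3) − (1)(-9) = 27
Σ = -85
Area = |Σ|/2 = 42.5.

42.5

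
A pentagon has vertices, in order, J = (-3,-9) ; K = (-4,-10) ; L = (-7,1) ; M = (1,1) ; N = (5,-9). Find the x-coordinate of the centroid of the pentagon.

Apply the shoelace (surveyor's) formula. First the cross-terms c_i = x_i·y_{i+1} − x_{i+1}·y_i:
  -6, -74, -8, -14, -72  ⇒  2A = -174, A = -87.
Then Σ (x_i + x_{i+1})·c_i = 676, so x̄ = 676 / (6·(-87)) = -338/261.

-338/261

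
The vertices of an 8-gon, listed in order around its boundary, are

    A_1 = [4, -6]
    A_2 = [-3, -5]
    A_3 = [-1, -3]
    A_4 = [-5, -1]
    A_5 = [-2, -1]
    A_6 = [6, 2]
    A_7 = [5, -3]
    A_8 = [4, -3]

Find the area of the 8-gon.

43

Apply the shoelace (surveyor's) formula: 2A = Σ (x_i·y_{i+1} − x_{i+1}·y_i), indices taken mod 8.
Σ = (-38) + (4) + (-14) + (3) + (2) + (-28) + (-3) + (-12) = -86
Area = |Σ|/2 = 43.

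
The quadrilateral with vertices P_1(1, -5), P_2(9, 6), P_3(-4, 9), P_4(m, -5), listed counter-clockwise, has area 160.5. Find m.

Write out the shoelace sum; only the two edges meeting at P_4 involve m:
2·Area = [((-4)·(-5) − m·9) + (m·(-5) − 1·(-5))] + 156
       = -14·m + 181 = 321
⇒ m = -10.

-10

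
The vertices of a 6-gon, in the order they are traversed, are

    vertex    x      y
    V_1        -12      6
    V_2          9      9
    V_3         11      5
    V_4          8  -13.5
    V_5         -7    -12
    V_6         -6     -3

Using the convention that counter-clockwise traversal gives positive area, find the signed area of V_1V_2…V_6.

Apply the shoelace formula: 2A = Σ (x_i·y_{i+1} − x_{i+1}·y_i), indices taken mod 6.
Cross-terms: -162, -54, -188.5, -190.5, -51, -72  ⇒  Σ = -718
Signed area = Σ/2 = -359 (negative ⇒ clockwise traversal).

-359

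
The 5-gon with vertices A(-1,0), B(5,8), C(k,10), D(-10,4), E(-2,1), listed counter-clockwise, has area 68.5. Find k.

1

The doubled signed area Σ (x_i y_{i+1} − x_{i+1} y_i) is linear in k.
With k=0 it equals 141; the coefficient of k is -4 (from the two edges through C).
So -4·k + 141 = 2·68.5 = 137 ⇒ k = 1.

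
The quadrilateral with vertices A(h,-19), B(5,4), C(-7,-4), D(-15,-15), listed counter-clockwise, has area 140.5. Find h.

The doubled signed area Σ (x_i y_{i+1} − x_{i+1} y_i) is linear in h.
With h=0 it equals 433; the coefficient of h is 19 (from the two edges through A).
So 19·h + 433 = 2·140.5 = 281 ⇒ h = -8.

-8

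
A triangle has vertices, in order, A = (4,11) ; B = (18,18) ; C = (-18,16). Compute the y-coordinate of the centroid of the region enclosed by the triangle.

15

Apply the shoelace formula. First the cross-terms c_i = x_i·y_{i+1} − x_{i+1}·y_i:
  -126, 612, -262  ⇒  2A = 224, A = 112.
Then Σ (y_i + y_{i+1})·c_i = 10080, so ȳ = 10080 / (6·112) = 15.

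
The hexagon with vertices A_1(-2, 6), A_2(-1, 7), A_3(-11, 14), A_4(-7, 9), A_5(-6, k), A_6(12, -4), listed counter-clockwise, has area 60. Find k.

4

The doubled signed area Σ (x_i y_{i+1} − x_{i+1} y_i) is linear in k.
With k=0 it equals 196; the coefficient of k is -19 (from the two edges through A_5).
So -19·k + 196 = 2·60 = 120 ⇒ k = 4.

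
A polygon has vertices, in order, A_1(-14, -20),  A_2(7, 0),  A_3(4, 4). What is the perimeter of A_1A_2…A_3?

64

|A_1A_2| = √((21)² + (20)²) = √841 = 29
|A_2A_3| = √((-3)² + (4)²) = √25 = 5
|A_3A_1| = √((-18)² + (-24)²) = √900 = 30
Perimeter = 29 + 5 + 30 = 64.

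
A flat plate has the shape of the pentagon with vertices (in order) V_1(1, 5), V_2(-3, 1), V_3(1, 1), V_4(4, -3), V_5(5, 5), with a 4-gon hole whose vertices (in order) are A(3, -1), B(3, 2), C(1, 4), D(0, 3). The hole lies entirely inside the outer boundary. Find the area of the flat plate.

23.5

Outer boundary:
Σ = (16) + (-4) + (-7) + (35) + (20) = 60
Area = |Σ|/2 = 30.
Hole:
A→B: (3)(2) − (3)(-1) = 9
B→C: (3)(4) − (1)(2) = 10
C→D: (1)(3) − (0)(4) = 3
D→A: (0)(-1) − (3)(3) = -9
Σ = 13
Area = |Σ|/2 = 6.5.
Net area = 30 − 6.5 = 23.5.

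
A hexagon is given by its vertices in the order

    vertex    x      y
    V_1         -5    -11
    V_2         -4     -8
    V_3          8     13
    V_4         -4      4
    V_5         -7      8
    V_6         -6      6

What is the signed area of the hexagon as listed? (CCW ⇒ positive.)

95

Apply the shoelace formula: 2A = Σ (x_i·y_{i+1} − x_{i+1}·y_i), indices taken mod 6.
Σ = (-4) + (12) + (84) + (-4) + (6) + (96) = 190
Signed area = Σ/2 = 95 (positive ⇒ counter-clockwise traversal).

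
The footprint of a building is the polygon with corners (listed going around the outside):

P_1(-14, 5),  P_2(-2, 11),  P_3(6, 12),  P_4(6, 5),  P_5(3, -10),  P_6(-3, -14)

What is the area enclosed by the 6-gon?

317

Apply the shoelace (surveyor's) formula: 2A = Σ (x_i·y_{i+1} − x_{i+1}·y_i), indices taken mod 6.
Σ = (-144) + (-90) + (-42) + (-75) + (-72) + (-211) = -634
Area = |Σ|/2 = 317.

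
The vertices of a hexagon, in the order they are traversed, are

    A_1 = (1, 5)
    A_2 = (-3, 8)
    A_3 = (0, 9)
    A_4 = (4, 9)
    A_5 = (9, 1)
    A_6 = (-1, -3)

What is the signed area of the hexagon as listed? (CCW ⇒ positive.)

-72.5

Apply Gauss's area formula: 2A = Σ (x_i·y_{i+1} − x_{i+1}·y_i), indices taken mod 6.
Σ = (23) + (-27) + (-36) + (-77) + (-26) + (-2) = -145
Signed area = Σ/2 = -72.5 (negative ⇒ clockwise traversal).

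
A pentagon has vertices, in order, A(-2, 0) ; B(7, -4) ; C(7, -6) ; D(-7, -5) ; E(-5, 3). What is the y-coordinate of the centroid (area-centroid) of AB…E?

-355/123

Apply Gauss's area formula. First the cross-terms c_i = x_i·y_{i+1} − x_{i+1}·y_i:
  8, -14, -77, -46, 6  ⇒  2A = -123, A = -61.5.
Then Σ (y_i + y_{i+1})·c_i = 1065, so ȳ = 1065 / (6·(-61.5)) = -355/123.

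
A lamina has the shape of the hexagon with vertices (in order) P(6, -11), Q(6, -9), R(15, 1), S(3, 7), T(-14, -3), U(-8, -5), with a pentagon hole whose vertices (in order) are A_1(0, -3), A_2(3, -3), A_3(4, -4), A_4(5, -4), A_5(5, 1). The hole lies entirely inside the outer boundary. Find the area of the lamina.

242.5

Outer boundary:
Apply Gauss's area formula: 2A = Σ (x_i·y_{i+1} − x_{i+1}·y_i), indices taken mod 6.
Cross-terms: 12, 141, 102, 89, 46, 118  ⇒  Σ = 508
Area = |Σ|/2 = 254.
Hole:
Apply the shoelace formula: 2A = Σ (x_i·y_{i+1} − x_{i+1}·y_i), indices taken mod 5.
Σ = (9) + (0) + (4) + (25) + (-15) = 23
Area = |Σ|/2 = 11.5.
Net area = 254 − 11.5 = 242.5.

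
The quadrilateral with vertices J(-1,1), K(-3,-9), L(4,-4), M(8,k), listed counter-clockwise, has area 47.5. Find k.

-1

The doubled signed area Σ (x_i y_{i+1} − x_{i+1} y_i) is linear in k.
With k=0 it equals 100; the coefficient of k is 5 (from the two edges through M).
So 5·k + 100 = 2·47.5 = 95 ⇒ k = -1.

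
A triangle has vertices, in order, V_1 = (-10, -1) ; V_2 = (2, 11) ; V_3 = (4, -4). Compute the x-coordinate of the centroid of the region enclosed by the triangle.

Apply the shoelace (surveyor's) formula. First the cross-terms c_i = x_i·y_{i+1} − x_{i+1}·y_i:
  -108, -52, -44  ⇒  2A = -204, A = -102.
Then Σ (x_i + x_{i+1})·c_i = 816, so x̄ = 816 / (6·(-102)) = -4/3.

-4/3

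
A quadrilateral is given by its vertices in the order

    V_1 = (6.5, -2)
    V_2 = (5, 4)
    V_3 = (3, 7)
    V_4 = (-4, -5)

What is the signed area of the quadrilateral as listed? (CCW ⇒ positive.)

56.25

Apply the shoelace formula: 2A = Σ (x_i·y_{i+1} − x_{i+1}·y_i), indices taken mod 4.
Cross-terms: 36, 23, 13, 40.5  ⇒  Σ = 112.5
Signed area = Σ/2 = 56.25 (positive ⇒ counter-clockwise traversal).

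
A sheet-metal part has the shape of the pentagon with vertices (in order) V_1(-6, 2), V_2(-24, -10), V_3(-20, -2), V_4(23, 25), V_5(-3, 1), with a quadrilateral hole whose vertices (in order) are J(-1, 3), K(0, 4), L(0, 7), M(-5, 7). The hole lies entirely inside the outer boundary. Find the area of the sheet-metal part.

188.5

Outer boundary:
Apply the surveyor's formula: 2A = Σ (x_i·y_{i+1} − x_{i+1}·y_i), indices taken mod 5.
Σ = (108) + (-152) + (-454) + (98) + (0) = -400
Area = |Σ|/2 = 200.
Hole:
Apply the shoelace formula: 2A = Σ (x_i·y_{i+1} − x_{i+1}·y_i), indices taken mod 4.
Cross-terms: -4, 0, 35, -8  ⇒  Σ = 23
Area = |Σ|/2 = 11.5.
Net area = 200 − 11.5 = 188.5.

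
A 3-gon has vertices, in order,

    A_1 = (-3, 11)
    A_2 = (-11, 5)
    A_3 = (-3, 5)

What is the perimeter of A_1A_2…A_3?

24

|A_1A_2| = √((-8)² + (-6)²) = √100 = 10
|A_2A_3| = √((8)² + (0)²) = √64 = 8
|A_3A_1| = √((0)² + (6)²) = √36 = 6
Perimeter = 10 + 8 + 6 = 24.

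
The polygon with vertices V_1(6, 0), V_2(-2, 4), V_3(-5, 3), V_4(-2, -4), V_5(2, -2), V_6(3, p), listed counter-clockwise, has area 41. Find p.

0

Write out the shoelace sum; only the two edges meeting at V_6 involve p:
2·Area = [(2·p − 3·(-2)) + (3·0 − 6·p)] + 76
       = -4·p + 82 = 82
⇒ p = 0.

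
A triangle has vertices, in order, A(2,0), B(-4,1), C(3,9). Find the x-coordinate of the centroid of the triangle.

1/3

Apply Gauss's area formula. First the cross-terms c_i = x_i·y_{i+1} − x_{i+1}·y_i:
  2, -39, -18  ⇒  2A = -55, A = -27.5.
Then Σ (x_i + x_{i+1})·c_i = -55, so x̄ = -55 / (6·(-27.5)) = 1/3.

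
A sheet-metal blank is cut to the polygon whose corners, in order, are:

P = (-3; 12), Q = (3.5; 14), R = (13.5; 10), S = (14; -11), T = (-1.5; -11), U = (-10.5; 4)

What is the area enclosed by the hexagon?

Apply Gauss's area formula: 2A = Σ (x_i·y_{i+1} − x_{i+1}·y_i), indices taken mod 6.
Σ = (-84) + (-154) + (-288.5) + (-170.5) + (-121.5) + (-114) = -932.5
Area = |Σ|/2 = 466.25.

466.25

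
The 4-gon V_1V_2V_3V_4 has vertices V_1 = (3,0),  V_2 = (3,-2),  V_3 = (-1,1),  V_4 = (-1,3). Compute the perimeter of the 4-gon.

14

|V_1V_2| = √((0)² + (-2)²) = √4 = 2
|V_2V_3| = √((-4)² + (3)²) = √25 = 5
|V_3V_4| = √((0)² + (2)²) = √4 = 2
|V_4V_1| = √((4)² + (-3)²) = √25 = 5
Perimeter = 2 + 5 + 2 + 5 = 14.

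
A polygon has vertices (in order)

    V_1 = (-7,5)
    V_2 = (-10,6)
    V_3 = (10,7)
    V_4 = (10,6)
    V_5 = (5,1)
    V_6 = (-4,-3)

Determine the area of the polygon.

102

Apply the surveyor's formula: 2A = Σ (x_i·y_{i+1} − x_{i+1}·y_i), indices taken mod 6.
Cross-terms: 8, -130, -10, -20, -11, -41  ⇒  Σ = -204
Area = |Σ|/2 = 102.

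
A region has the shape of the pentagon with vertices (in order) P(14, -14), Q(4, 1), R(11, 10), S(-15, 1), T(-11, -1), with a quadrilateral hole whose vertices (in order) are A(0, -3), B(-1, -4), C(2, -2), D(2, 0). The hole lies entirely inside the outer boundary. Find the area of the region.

224.5

Outer boundary:
Cross-terms: 70, 29, 161, 26, 168  ⇒  Σ = 454
Area = |Σ|/2 = 227.
Hole:
Apply Gauss's area formula: 2A = Σ (x_i·y_{i+1} − x_{i+1}·y_i), indices taken mod 4.
A→B: (0)(-4) − (-1)(-3) = -3
B→C: (-1)(-2) − (2)(-4) = 10
C→D: (2)(0) − (2)(-2) = 4
D→A: (2)(-3) − (0)(0) = -6
Σ = 5
Area = |Σ|/2 = 2.5.
Net area = 227 − 2.5 = 224.5.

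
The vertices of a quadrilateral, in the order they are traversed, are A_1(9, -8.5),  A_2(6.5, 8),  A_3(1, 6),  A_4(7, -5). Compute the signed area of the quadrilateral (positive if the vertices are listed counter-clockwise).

48.375

Σ = (127.25) + (31) + (-47) + (-14.5) = 96.75
Signed area = Σ/2 = 48.375 (positive ⇒ counter-clockwise traversal).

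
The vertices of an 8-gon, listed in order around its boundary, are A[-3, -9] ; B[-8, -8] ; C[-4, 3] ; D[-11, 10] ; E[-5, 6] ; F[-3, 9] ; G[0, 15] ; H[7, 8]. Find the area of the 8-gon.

171.5

Cross-terms: -48, -56, -7, -16, -27, -45, -105, -39  ⇒  Σ = -343
Area = |Σ|/2 = 171.5.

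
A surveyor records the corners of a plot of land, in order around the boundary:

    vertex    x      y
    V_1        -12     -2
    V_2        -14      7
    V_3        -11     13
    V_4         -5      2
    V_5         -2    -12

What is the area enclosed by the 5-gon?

125

Σ = (-112) + (-105) + (43) + (64) + (-140) = -250
Area = |Σ|/2 = 125.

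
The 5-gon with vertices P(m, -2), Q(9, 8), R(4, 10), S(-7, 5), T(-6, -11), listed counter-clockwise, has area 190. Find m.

5

Write out the shoelace sum; only the two edges meeting at P involve m:
2·Area = [((-6)·(-2) − m·(-11)) + (m·8 − 9·(-2))] + 255
       = 19·m + 285 = 380
⇒ m = 5.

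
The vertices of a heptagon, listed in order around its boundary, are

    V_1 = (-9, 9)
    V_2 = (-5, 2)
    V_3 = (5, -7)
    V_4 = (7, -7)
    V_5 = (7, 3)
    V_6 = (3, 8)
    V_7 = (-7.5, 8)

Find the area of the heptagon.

135.75

Σ = (27) + (25) + (14) + (70) + (47) + (84) + (4.5) = 271.5
Area = |Σ|/2 = 135.75.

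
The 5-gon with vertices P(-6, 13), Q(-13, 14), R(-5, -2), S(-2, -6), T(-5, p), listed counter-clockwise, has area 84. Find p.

Write out the shoelace sum; only the two edges meeting at T involve p:
2·Area = [((-2)·p − (-5)·(-6)) + ((-5)·13 − (-6)·p)] + 207
       = 4·p + 112 = 168
⇒ p = 14.

14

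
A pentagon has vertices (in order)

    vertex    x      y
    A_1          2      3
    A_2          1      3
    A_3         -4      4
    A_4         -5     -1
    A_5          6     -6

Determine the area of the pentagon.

54.5

Apply the shoelace formula: 2A = Σ (x_i·y_{i+1} − x_{i+1}·y_i), indices taken mod 5.
Σ = (3) + (16) + (24) + (36) + (30) = 109
Area = |Σ|/2 = 54.5.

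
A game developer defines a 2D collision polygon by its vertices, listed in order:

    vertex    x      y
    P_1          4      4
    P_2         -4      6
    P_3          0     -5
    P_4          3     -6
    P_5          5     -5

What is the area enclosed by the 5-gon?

65

Apply the shoelace (surveyor's) formula: 2A = Σ (x_i·y_{i+1} − x_{i+1}·y_i), indices taken mod 5.
P_1→P_2: (4)(6) − (-4)(4) = 40
P_2→P_3: (-4)(-5) − (0)(6) = 20
P_3→P_4: (0)(-6) − (3)(-5) = 15
P_4→P_5: (3)(-5) − (5)(-6) = 15
P_5→P_1: (5)(4) − (4)(-5) = 40
Σ = 130
Area = |Σ|/2 = 65.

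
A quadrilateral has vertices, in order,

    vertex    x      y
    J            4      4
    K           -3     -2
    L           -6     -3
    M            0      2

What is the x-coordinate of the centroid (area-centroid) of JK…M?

Apply the shoelace formula. First the cross-terms c_i = x_i·y_{i+1} − x_{i+1}·y_i:
  4, -3, -12, -8  ⇒  2A = -19, A = -9.5.
Then Σ (x_i + x_{i+1})·c_i = 71, so x̄ = 71 / (6·(-9.5)) = -71/57.

-71/57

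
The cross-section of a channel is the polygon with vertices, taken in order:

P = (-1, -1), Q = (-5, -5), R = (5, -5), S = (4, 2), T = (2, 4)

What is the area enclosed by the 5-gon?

47

Apply the shoelace formula: 2A = Σ (x_i·y_{i+1} − x_{i+1}·y_i), indices taken mod 5.
Σ = (0) + (50) + (30) + (12) + (2) = 94
Area = |Σ|/2 = 47.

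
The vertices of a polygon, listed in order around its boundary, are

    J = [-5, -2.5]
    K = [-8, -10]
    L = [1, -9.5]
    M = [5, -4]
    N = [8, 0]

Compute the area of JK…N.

Apply the shoelace formula: 2A = Σ (x_i·y_{i+1} − x_{i+1}·y_i), indices taken mod 5.
J→K: (-5)(-10) − (-8)(-2.5) = 30
K→L: (-8)(-9.5) − (1)(-10) = 86
L→M: (1)(-4) − (5)(-9.5) = 43.5
M→N: (5)(0) − (8)(-4) = 32
N→J: (8)(-2.5) − (-5)(0) = -20
Σ = 171.5
Area = |Σ|/2 = 85.75.

85.75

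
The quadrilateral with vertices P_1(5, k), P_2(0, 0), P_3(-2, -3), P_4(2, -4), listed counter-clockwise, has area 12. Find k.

-5

Write out the shoelace sum; only the two edges meeting at P_1 involve k:
2·Area = [(2·k − 5·(-4)) + (5·0 − 0·k)] + 14
       = 2·k + 34 = 24
⇒ k = -5.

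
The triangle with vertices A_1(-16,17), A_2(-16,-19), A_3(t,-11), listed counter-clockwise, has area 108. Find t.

-10

The doubled signed area Σ (x_i y_{i+1} − x_{i+1} y_i) is linear in t.
With t=0 it equals 576; the coefficient of t is 36 (from the two edges through A_3).
So 36·t + 576 = 2·108 = 216 ⇒ t = -10.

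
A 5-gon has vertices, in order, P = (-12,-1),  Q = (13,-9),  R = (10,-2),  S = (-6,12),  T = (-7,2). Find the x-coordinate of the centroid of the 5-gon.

125/297

Apply the shoelace (surveyor's) formula. First the cross-terms c_i = x_i·y_{i+1} − x_{i+1}·y_i:
  121, 64, 108, 72, 31  ⇒  2A = 396, A = 198.
Then Σ (x_i + x_{i+1})·c_i = 500, so x̄ = 500 / (6·198) = 125/297.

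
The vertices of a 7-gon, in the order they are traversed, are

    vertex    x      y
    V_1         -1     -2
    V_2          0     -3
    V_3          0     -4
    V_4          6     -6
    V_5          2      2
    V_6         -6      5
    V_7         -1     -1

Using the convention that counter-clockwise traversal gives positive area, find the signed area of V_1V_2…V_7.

42.5

Apply the shoelace formula: 2A = Σ (x_i·y_{i+1} − x_{i+1}·y_i), indices taken mod 7.
V_1→V_2: (-1)(-3) − (0)(-2) = 3
V_2→V_3: (0)(-4) − (0)(-3) = 0
V_3→V_4: (0)(-6) − (6)(-4) = 24
V_4→V_5: (6)(2) − (2)(-6) = 24
V_5→V_6: (2)(5) − (-6)(2) = 22
V_6→V_7: (-6)(-1) − (-1)(5) = 11
V_7→V_1: (-1)(-2) − (-1)(-1) = 1
Σ = 85
Signed area = Σ/2 = 42.5 (positive ⇒ counter-clockwise traversal).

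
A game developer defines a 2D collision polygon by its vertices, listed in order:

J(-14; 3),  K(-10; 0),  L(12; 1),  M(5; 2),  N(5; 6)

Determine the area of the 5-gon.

79

Apply the shoelace formula: 2A = Σ (x_i·y_{i+1} − x_{i+1}·y_i), indices taken mod 5.
Σ = (30) + (-10) + (19) + (20) + (99) = 158
Area = |Σ|/2 = 79.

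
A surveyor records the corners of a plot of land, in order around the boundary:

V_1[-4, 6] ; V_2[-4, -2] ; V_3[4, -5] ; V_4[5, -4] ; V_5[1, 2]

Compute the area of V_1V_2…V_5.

48.5

Apply the shoelace formula: 2A = Σ (x_i·y_{i+1} − x_{i+1}·y_i), indices taken mod 5.
Σ = (32) + (28) + (9) + (14) + (14) = 97
Area = |Σ|/2 = 48.5.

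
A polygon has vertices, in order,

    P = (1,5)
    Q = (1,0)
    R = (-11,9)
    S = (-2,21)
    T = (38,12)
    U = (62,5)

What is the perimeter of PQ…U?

|PQ| = √((0)² + (-5)²) = √25 = 5
|QR| = √((-12)² + (9)²) = √225 = 15
|RS| = √((9)² + (12)²) = √225 = 15
|ST| = √((40)² + (-9)²) = √1681 = 41
|TU| = √((24)² + (-7)²) = √625 = 25
|UP| = √((-61)² + (0)²) = √3721 = 61
Perimeter = 5 + 15 + 15 + 41 + 25 + 61 = 162.

162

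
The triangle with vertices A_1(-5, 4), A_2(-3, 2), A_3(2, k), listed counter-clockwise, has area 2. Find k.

The doubled signed area Σ (x_i y_{i+1} − x_{i+1} y_i) is linear in k.
With k=0 it equals 6; the coefficient of k is 2 (from the two edges through A_3).
So 2·k + 6 = 2·2 = 4 ⇒ k = -1.

-1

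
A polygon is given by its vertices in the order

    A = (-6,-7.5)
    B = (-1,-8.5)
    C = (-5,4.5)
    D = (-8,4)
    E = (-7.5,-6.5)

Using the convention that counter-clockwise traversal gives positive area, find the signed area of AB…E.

55.875

Σ = (43.5) + (-47) + (16) + (82) + (17.25) = 111.75
Signed area = Σ/2 = 55.875 (positive ⇒ counter-clockwise traversal).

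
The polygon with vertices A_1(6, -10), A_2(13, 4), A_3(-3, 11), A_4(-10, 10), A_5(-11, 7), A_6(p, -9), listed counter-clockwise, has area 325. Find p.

-4

The doubled signed area Σ (x_i y_{i+1} − x_{i+1} y_i) is linear in p.
With p=0 it equals 582; the coefficient of p is -17 (from the two edges through A_6).
So -17·p + 582 = 2·325 = 650 ⇒ p = -4.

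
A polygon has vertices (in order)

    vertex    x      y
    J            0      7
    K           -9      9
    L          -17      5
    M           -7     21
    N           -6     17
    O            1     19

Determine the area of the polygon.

Σ = (63) + (108) + (-322) + (7) + (-131) + (7) = -268
Area = |Σ|/2 = 134.

134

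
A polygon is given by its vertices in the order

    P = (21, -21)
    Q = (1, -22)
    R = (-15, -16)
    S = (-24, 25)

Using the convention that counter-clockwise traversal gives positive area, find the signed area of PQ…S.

-783.5

Apply the shoelace (surveyor's) formula: 2A = Σ (x_i·y_{i+1} − x_{i+1}·y_i), indices taken mod 4.
Σ = (-441) + (-346) + (-759) + (-21) = -1567
Signed area = Σ/2 = -783.5 (negative ⇒ clockwise traversal).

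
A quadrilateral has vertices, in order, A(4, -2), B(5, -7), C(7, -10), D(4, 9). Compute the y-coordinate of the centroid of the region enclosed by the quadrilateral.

-29/15

Apply the shoelace (surveyor's) formula. First the cross-terms c_i = x_i·y_{i+1} − x_{i+1}·y_i:
  -18, -1, 103, -44  ⇒  2A = 40, A = 20.
Then Σ (y_i + y_{i+1})·c_i = -232, so ȳ = -232 / (6·20) = -29/15.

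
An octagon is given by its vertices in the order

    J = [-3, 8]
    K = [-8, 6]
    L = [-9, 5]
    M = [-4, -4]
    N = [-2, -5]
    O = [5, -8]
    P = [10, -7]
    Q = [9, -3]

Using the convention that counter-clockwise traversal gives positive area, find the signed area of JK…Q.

J→K: (-3)(6) − (-8)(8) = 46
K→L: (-8)(5) − (-9)(6) = 14
L→M: (-9)(-4) − (-4)(5) = 56
M→N: (-4)(-5) − (-2)(-4) = 12
N→O: (-2)(-8) − (5)(-5) = 41
O→P: (5)(-7) − (10)(-8) = 45
P→Q: (10)(-3) − (9)(-7) = 33
Q→J: (9)(8) − (-3)(-3) = 63
Σ = 310
Signed area = Σ/2 = 155 (positive ⇒ counter-clockwise traversal).

155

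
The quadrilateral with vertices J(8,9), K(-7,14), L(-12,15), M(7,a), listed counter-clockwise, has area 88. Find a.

Write out the shoelace sum; only the two edges meeting at M involve a:
2·Area = [((-12)·a − 7·15) + (7·9 − 8·a)] + 238
       = -20·a + 196 = 176
⇒ a = 1.

1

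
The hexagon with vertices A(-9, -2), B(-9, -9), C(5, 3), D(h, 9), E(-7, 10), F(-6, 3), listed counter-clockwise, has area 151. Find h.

Write out the shoelace sum; only the two edges meeting at D involve h:
2·Area = [(5·9 − h·3) + (h·10 − (-7)·9)] + 159
       = 7·h + 267 = 302
⇒ h = 5.

5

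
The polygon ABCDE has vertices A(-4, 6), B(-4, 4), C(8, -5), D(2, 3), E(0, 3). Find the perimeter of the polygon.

|AB| = √((0)² + (-2)²) = √4 = 2
|BC| = √((12)² + (-9)²) = √225 = 15
|CD| = √((-6)² + (8)²) = √100 = 10
|DE| = √((-2)² + (0)²) = √4 = 2
|EA| = √((-4)² + (3)²) = √25 = 5
Perimeter = 2 + 15 + 10 + 2 + 5 = 34.

34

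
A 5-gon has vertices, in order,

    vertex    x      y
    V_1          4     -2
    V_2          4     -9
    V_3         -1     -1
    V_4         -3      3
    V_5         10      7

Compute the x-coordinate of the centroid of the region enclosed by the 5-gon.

634/219

Apply Gauss's area formula. First the cross-terms c_i = x_i·y_{i+1} − x_{i+1}·y_i:
  -28, -13, -6, -51, -48  ⇒  2A = -146, A = -73.
Then Σ (x_i + x_{i+1})·c_i = -1268, so x̄ = -1268 / (6·(-73)) = 634/219.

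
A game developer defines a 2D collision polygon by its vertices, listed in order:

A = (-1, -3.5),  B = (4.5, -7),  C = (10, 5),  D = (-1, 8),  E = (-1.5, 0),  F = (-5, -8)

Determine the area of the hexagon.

Cross-terms: 22.75, 92.5, 85, 12, 12, 9.5  ⇒  Σ = 233.75
Area = |Σ|/2 = 116.875.

116.875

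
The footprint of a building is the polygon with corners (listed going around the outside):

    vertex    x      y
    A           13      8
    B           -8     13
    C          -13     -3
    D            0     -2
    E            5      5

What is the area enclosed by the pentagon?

Apply Gauss's area formula: 2A = Σ (x_i·y_{i+1} − x_{i+1}·y_i), indices taken mod 5.
Σ = (233) + (193) + (26) + (10) + (-25) = 437
Area = |Σ|/2 = 218.5.

218.5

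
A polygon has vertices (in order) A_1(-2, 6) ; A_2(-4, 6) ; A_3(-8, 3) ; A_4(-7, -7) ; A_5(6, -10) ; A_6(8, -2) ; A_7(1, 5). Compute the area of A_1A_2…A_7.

Σ = (12) + (36) + (77) + (112) + (68) + (42) + (16) = 363
Area = |Σ|/2 = 181.5.

181.5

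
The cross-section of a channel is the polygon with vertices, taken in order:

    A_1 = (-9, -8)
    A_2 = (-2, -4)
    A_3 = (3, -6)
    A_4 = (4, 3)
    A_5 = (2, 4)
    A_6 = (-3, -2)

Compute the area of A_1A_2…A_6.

Apply the shoelace (surveyor's) formula: 2A = Σ (x_i·y_{i+1} − x_{i+1}·y_i), indices taken mod 6.
Cross-terms: 20, 24, 33, 10, 8, 6  ⇒  Σ = 101
Area = |Σ|/2 = 50.5.

50.5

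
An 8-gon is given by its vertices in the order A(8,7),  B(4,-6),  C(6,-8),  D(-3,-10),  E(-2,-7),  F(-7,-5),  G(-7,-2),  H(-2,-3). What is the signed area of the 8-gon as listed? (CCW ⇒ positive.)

-94

Apply the shoelace (surveyor's) formula: 2A = Σ (x_i·y_{i+1} − x_{i+1}·y_i), indices taken mod 8.
Σ = (-76) + (4) + (-84) + (1) + (-39) + (-21) + (17) + (10) = -188
Signed area = Σ/2 = -94 (negative ⇒ clockwise traversal).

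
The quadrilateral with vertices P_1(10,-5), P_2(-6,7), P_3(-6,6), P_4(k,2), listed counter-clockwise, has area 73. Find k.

The doubled signed area Σ (x_i y_{i+1} − x_{i+1} y_i) is linear in k.
With k=0 it equals 14; the coefficient of k is -11 (from the two edges through P_4).
So -11·k + 14 = 2·73 = 146 ⇒ k = -12.

-12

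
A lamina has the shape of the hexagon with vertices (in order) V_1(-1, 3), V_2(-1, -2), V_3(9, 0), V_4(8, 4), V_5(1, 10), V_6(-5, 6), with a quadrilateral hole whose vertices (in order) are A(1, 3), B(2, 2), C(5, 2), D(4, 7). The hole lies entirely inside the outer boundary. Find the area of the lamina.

80

Outer boundary:
Cross-terms: 5, 18, 36, 76, 56, -9  ⇒  Σ = 182
Area = |Σ|/2 = 91.
Hole:
Apply the shoelace (surveyor's) formula: 2A = Σ (x_i·y_{i+1} − x_{i+1}·y_i), indices taken mod 4.
Σ = (-4) + (-6) + (27) + (5) = 22
Area = |Σ|/2 = 11.
Net area = 91 − 11 = 80.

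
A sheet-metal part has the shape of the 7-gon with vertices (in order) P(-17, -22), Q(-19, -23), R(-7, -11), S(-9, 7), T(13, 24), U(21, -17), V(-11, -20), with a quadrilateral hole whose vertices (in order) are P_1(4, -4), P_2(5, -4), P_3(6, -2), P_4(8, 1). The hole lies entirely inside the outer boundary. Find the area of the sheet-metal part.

Outer boundary:
Apply Gauss's area formula: 2A = Σ (x_i·y_{i+1} − x_{i+1}·y_i), indices taken mod 7.
Cross-terms: -27, 48, -148, -307, -725, -607, -98  ⇒  Σ = -1864
Area = |Σ|/2 = 932.
Hole:
Apply Gauss's area formula: 2A = Σ (x_i·y_{i+1} − x_{i+1}·y_i), indices taken mod 4.
Σ = (4) + (14) + (22) + (-36) = 4
Area = |Σ|/2 = 2.
Net area = 932 − 2 = 930.

930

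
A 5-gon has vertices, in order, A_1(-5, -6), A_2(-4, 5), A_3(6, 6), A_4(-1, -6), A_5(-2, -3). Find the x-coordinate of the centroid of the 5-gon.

-77/145

Apply the surveyor's formula. First the cross-terms c_i = x_i·y_{i+1} − x_{i+1}·y_i:
  -49, -54, -30, -9, -3  ⇒  2A = -145, A = -72.5.
Then Σ (x_i + x_{i+1})·c_i = 231, so x̄ = 231 / (6·(-72.5)) = -77/145.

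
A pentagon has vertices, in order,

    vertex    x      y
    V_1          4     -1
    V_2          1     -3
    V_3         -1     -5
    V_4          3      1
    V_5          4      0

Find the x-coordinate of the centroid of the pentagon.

Apply the shoelace (surveyor's) formula. First the cross-terms c_i = x_i·y_{i+1} − x_{i+1}·y_i:
  -11, -8, 14, -4, -4  ⇒  2A = -13, A = -6.5.
Then Σ (x_i + x_{i+1})·c_i = -87, so x̄ = -87 / (6·(-6.5)) = 29/13.

29/13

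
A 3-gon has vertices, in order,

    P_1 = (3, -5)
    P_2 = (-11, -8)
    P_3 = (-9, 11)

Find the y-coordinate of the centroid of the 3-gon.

Apply the shoelace formula. First the cross-terms c_i = x_i·y_{i+1} − x_{i+1}·y_i:
  -79, -193, 12  ⇒  2A = -260, A = -130.
Then Σ (y_i + y_{i+1})·c_i = 520, so ȳ = 520 / (6·(-130)) = -2/3.

-2/3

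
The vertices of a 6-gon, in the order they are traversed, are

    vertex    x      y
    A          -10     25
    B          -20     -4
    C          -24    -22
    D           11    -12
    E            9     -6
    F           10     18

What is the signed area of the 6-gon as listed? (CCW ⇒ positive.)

Apply the shoelace formula: 2A = Σ (x_i·y_{i+1} − x_{i+1}·y_i), indices taken mod 6.
Σ = (540) + (344) + (530) + (42) + (222) + (430) = 2108
Signed area = Σ/2 = 1054 (positive ⇒ counter-clockwise traversal).

1054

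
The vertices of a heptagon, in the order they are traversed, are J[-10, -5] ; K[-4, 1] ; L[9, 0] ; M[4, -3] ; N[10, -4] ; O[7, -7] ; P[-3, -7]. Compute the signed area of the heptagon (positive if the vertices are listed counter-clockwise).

Apply the shoelace formula: 2A = Σ (x_i·y_{i+1} − x_{i+1}·y_i), indices taken mod 7.
Cross-terms: -30, -9, -27, 14, -42, -70, -55  ⇒  Σ = -219
Signed area = Σ/2 = -109.5 (negative ⇒ clockwise traversal).

-109.5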